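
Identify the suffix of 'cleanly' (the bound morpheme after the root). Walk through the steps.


The word 'cleanly' = 'clean' (root) + '-ly' (suffix). The suffix is '-ly'.

ly


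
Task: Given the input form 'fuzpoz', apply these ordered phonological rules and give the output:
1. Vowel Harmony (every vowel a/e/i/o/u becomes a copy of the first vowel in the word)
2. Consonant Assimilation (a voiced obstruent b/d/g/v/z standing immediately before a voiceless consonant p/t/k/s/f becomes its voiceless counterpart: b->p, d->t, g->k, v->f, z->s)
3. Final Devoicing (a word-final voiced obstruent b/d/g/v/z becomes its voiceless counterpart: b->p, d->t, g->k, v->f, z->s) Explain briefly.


Starting form: 'fuzpoz'
Rule 1: Vowel Harmony: all vowels become 'u' (matching first vowel). 'fuzpoz' -> 'fuzpuz'
Rule 2: Consonant Assimilation: voiced obstruent before voiceless consonant becomes voiceless ('zp' -> 'sp'). 'fuzpuz' -> 'fuspuz'
Rule 3: Final Devoicing: word-final voiced obstruent 'z' becomes voiceless 's'. 'fuspuz' -> 'fuspus'
Final form: 'fuspus'

fuspus


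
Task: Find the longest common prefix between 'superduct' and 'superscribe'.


Compare from the start: 5 characters match: 'super'. Mismatch at position 6: 'd' vs 's'.

super


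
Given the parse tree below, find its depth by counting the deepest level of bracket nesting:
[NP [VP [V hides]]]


Count bracket nesting levels:
'[' at pos 0: depth = 1
'[' at pos 4: depth = 2
'[' at pos 8: depth = 3
Maximum depth reached: 3

3


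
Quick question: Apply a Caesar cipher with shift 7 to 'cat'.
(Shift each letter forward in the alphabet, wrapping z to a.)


Shift each letter by 7: c -> j, a -> h, t -> a. Result: 'jha'.

jha


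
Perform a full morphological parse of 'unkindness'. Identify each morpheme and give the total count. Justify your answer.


Step 1: Identify prefix: 'un' (meaning: not/reverse)
Step 2: Identify root: 'kind'
Step 3: Identify suffix(es): 'ness'
Decomposition: un- (prefix: not/reverse) + kind (root) + -ness (suffix: state of)
Total morphemes: 3

3 morphemes (un- (prefix: not/reverse) + kind (root) + -ness (suffix: state of))


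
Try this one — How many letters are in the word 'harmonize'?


Spell out 'harmonize' and number each letter: h(1), a(2), r(3), m(4), o(5), n(6), i(7), z(8), e(9). Total: 9 letters.

9


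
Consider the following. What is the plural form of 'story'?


Apply rule: Change -y to -ies (consonant + y). 'story' becomes 'stories'.

stories


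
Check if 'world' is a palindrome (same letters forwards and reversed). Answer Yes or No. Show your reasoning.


Forward: 'world'
Reversed: 'dlrow'
They differ.

No


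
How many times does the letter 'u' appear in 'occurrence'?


Letter 'u' in 'occurrence': found at position(s) 4 = 1 occurrence(s).

1


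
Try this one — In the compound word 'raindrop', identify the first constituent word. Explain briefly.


Split 'raindrop' into 'rain' + 'drop'. The first part is 'rain'.

rain


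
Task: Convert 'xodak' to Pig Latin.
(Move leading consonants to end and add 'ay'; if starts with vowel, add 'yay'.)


'xodak': move consonant cluster 'x' to end and add 'ay': 'odakxay'.

odakxay


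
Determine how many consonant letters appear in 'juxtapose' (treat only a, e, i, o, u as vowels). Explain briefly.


Consonants in 'juxtapose': j, x, t, p, s = 5 consonants.

5


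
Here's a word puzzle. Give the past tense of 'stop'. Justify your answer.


Apply rule: Double final consonant and add -ed. 'stop' becomes 'stopped'.

stopped


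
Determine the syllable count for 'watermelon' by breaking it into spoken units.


Break 'watermelon' into syllables: wa-ter-mel-on -> wa | ter | mel | on = 4 syllables

4 syllables


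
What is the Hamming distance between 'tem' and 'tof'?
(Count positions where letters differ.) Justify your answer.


Alignment:
Position 1: 't' vs 't' = match
Position 2: 'e' vs 'o' = DIFFER
Position 3: 'm' vs 'f' = DIFFER
Total differences: 2

2


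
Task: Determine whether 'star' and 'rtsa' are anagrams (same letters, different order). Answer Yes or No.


Sorted letters of 'star': 'arst'
Sorted letters of 'rtsa': 'arst'
They match.

Yes


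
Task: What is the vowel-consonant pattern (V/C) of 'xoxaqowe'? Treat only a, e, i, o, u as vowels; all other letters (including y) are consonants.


Letter mapping: x = C, o = V, x = C, a = V, q = C, o = V, w = C, e = V.

CVCVCVCV


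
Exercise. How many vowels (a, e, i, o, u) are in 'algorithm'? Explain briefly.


Vowels in 'algorithm': a, o, i = 3 vowels.

3


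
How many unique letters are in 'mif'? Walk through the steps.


Unique letters in 'mif': {f, i, m} = 3 distinct letters.

3


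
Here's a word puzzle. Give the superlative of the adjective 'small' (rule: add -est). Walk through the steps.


Apply superlative formation (add -est): 'small' -> 'smallest'.

smallest


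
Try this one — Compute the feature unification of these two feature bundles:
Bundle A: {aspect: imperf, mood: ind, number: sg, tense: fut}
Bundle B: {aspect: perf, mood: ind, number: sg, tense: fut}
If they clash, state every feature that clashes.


Compare features:
aspect: A=imperf vs B=perf -> CLASH
mood: A=ind vs B=ind -> unified: ind
number: A=sg vs B=sg -> unified: sg
tense: A=fut vs B=fut -> unified: fut
Clash detected on feature 'aspect' (imperf vs perf); unification fails.

CLASH on 'aspect' (imperf vs perf)


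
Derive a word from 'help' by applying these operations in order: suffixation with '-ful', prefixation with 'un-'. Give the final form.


Step 1: Add suffix '-ful' to 'help' = 'helpful'
Step 2: Add prefix 'un-' to 'helpful' = 'unhelpful'

unhelpful


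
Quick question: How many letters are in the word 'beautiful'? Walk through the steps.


Spell out 'beautiful' and number each letter: b(1), e(2), a(3), u(4), t(5), i(6), f(7), u(8), l(9). Total: 9 letters.

9


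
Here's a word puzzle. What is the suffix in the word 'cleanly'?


The word 'cleanly' = 'clean' (root) + '-ly' (suffix). The suffix is '-ly'.

ly


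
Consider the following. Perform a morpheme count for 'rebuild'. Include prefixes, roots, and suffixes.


Decomposition: re- (prefix) + build (root) = 2 morpheme(s)

2 morphemes


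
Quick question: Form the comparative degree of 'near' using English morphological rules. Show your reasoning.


Apply comparative formation (add -er): 'near' -> 'nearer'.

nearer


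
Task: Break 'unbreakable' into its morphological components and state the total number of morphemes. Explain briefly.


Step 1: Identify prefix: 'un' (meaning: not/reverse)
Step 2: Identify root: 'break'
Step 3: Identify suffix(es): 'able'
Decomposition: un- (prefix: not/reverse) + break (root) + -able (suffix: capable of)
Total morphemes: 3

3 morphemes (un- (prefix: not/reverse) + break (root) + -able (suffix: capable of))


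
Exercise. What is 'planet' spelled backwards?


Reverse 'planet' character by character: 'tenalp'.

tenalp


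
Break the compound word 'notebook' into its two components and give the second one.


Split 'notebook' into 'note' + 'book'. The second part is 'book'.

book


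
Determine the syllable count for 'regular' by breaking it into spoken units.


Break 'regular' into syllables: reg-u-lar -> reg | u | lar = 3 syllables

3 syllables


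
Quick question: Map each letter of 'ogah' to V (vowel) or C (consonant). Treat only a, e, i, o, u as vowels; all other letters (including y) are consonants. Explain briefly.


Letter mapping: o = V, g = C, a = V, h = C.

VCVC


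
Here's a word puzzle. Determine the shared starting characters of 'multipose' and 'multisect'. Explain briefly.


Compare from the start: 5 characters match: 'multi'. Mismatch at position 6: 'p' vs 's'.

multi


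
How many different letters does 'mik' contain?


Unique letters in 'mik': {i, k, m} = 3 distinct letters.

3


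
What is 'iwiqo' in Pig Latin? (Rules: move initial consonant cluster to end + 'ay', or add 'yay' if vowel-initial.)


'iwiqo' starts with a vowel, so add 'yay': 'iwiqoyay'.

iwiqoyay


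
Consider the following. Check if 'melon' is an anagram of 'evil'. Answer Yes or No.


Sorted letters of 'melon': 'elmno'
Sorted letters of 'evil': 'eilv'
They do not match.

No


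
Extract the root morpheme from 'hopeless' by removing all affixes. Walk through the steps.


Remove suffix '-less' from 'hopeless' to get root 'hope'.

hope


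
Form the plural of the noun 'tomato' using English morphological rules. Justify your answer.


Apply rule: Add -es (consonant + o). 'tomato' becomes 'tomatoes'.

tomatoes


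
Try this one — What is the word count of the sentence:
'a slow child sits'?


Split into words: a | slow | child | sits = 4 words.

4


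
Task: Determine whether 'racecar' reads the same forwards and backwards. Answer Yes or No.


Forward: 'racecar'
Reversed: 'racecar'
They are identical.

Yes


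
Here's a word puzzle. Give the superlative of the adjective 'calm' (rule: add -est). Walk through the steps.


Apply superlative formation (add -est): 'calm' -> 'calmest'.

calmest


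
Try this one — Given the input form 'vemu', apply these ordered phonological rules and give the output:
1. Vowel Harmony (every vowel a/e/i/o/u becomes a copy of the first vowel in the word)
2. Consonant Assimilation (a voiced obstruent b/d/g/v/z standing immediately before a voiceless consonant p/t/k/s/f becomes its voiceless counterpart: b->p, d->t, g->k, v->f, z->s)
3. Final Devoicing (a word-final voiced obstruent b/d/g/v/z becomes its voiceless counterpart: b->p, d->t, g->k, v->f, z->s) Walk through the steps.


Starting form: 'vemu'
Rule 1: Vowel Harmony: all vowels become 'e' (matching first vowel). 'vemu' -> 'veme'
Rule 2: Consonant Assimilation: no voiced obstruent (b/d/g/v/z) stands immediately before a voiceless consonant (p/t/k/s/f). No change.
Rule 3: Final Devoicing: the word ends in the vowel 'e', not a consonant. No change.
Final form: 'veme'

veme


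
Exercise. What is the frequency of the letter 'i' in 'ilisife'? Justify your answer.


Letter 'i' in 'ilisife': found at position(s) 1, 3, 5 = 3 occurrence(s).

3


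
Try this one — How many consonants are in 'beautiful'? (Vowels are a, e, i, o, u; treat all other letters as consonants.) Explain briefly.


Consonants in 'beautiful': b, t, f, l = 4 consonants.

4


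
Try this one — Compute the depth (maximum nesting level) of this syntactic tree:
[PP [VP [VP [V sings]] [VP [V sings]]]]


Count bracket nesting levels:
'[' at pos 0: depth = 1
'[' at pos 4: depth = 2
'[' at pos 8: depth = 3
'[' at pos 12: depth = 4
'[' at pos 23: depth = 3
'[' at pos 27: depth = 4
Maximum depth reached: 4

4


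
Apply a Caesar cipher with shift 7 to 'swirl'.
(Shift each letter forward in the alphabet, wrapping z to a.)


Shift each letter by 7: s -> z, w -> d, i -> p, r -> y, l -> s. Result: 'zdpys'.

zdpys


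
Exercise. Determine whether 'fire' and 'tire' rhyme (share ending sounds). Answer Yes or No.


Rime (stressed vowel + following sounds) of 'fire': -ire = /aɪər/
Rime of 'tire': -ire = /aɪər/
/aɪər/ and /aɪər/ are the same ending sound, so the words rhyme.

Yes


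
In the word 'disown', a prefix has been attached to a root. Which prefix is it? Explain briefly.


The word 'disown' = 'dis' (prefix) + 'own' (root). The prefix is 'dis'.

dis


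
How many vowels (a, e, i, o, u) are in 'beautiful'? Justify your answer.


Vowels in 'beautiful': e, a, u, i, u = 5 vowels.

5


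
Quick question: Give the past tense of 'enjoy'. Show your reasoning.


Apply rule: Add -ed. 'enjoy' becomes 'enjoyed'.

enjoyed


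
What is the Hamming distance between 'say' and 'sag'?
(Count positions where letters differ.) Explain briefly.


Alignment:
Position 1: 's' vs 's' = match
Position 2: 'a' vs 'a' = match
Position 3: 'y' vs 'g' = DIFFER
Total differences: 1

1


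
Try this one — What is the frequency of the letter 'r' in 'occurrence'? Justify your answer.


Letter 'r' in 'occurrence': found at position(s) 5, 6 = 2 occurrence(s).

2


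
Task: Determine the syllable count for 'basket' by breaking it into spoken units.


Break 'basket' into syllables: bas-ket -> bas | ket = 2 syllables

2 syllables


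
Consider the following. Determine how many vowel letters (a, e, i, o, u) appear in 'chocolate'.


Vowels in 'chocolate': o, o, a, e = 4 vowels.

4


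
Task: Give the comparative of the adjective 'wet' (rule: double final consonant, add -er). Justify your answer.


Apply comparative formation (double final consonant, add -er): 'wet' -> 'wetter'.

wetter


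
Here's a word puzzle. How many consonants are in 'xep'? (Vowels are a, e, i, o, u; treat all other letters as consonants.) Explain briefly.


Consonants in 'xep': x, p = 2 consonants.

2


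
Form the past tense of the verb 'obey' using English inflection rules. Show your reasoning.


Apply rule: Add -ed. 'obey' becomes 'obeyed'.

obeyed


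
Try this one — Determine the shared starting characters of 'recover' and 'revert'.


Compare from the start: 2 characters match: 're'. Mismatch at position 3: 'c' vs 'v'.

re


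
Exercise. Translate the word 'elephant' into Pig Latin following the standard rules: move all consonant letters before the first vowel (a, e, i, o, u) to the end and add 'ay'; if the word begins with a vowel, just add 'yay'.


'elephant' starts with a vowel, so add 'yay': 'elephantyay'.

elephantyay


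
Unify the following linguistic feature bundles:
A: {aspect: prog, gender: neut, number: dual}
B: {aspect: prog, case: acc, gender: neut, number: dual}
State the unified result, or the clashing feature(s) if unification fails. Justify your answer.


Compare features:
aspect: A=prog vs B=prog -> unified: prog
case: A=_ vs B=acc -> unified: acc
gender: A=neut vs B=neut -> unified: neut
number: A=dual vs B=dual -> unified: dual
No clashes found.

Unified: {aspect: prog, case: acc, gender: neut, number: dual}


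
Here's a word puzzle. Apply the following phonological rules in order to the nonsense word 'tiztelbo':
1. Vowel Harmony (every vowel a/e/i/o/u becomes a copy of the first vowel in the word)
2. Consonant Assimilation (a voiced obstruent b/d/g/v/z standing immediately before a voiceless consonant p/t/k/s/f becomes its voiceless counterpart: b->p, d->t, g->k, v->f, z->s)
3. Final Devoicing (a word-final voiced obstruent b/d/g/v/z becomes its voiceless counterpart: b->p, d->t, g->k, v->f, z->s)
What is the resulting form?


Starting form: 'tiztelbo'
Rule 1: Vowel Harmony: all vowels become 'i' (matching first vowel). 'tiztelbo' -> 'tiztilbi'
Rule 2: Consonant Assimilation: voiced obstruent before voiceless consonant becomes voiceless ('zt' -> 'st'). 'tiztilbi' -> 'tistilbi'
Rule 3: Final Devoicing: the word ends in the vowel 'i', not a consonant. No change.
Final form: 'tistilbi'

tistilbi


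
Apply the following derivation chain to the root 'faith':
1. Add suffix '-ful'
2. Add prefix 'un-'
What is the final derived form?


Step 1: Add suffix '-ful' to 'faith' = 'faithful'
Step 2: Add prefix 'un-' to 'faithful' = 'unfaithful'

unfaithful


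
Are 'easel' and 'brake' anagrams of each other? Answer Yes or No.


Sorted letters of 'easel': 'aeels'
Sorted letters of 'brake': 'abekr'
They do not match.

No


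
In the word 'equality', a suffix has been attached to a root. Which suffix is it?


The word 'equality' = 'equal' (root) + '-ity' (suffix). The suffix is '-ity'.

ity


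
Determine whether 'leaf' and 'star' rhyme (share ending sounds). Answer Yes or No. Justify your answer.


Rime (stressed vowel + following sounds) of 'leaf': -eaf = /iːf/
Rime of 'star': -ar = /ɑːr/
/iːf/ and /ɑːr/ are different ending sounds, so the words do not rhyme.

No


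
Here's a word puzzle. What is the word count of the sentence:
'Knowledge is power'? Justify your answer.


Split into words: Knowledge | is | power = 3 words.

3


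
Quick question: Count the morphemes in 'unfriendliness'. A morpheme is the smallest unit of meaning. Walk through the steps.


Decomposition: un- (prefix) + friend (root) + -ly (suffix) + -ness (suffix) = 4 morpheme(s)

4 morphemes


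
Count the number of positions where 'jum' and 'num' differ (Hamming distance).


Alignment:
Position 1: 'j' vs 'n' = DIFFER
Position 2: 'u' vs 'u' = match
Position 3: 'm' vs 'm' = match
Total differences: 1

1


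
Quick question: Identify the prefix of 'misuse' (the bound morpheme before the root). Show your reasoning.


The word 'misuse' = 'mis' (prefix) + 'use' (root). The prefix is 'mis'.

mis


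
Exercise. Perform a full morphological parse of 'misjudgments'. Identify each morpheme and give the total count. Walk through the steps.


Step 1: Identify prefix: 'mis' (meaning: wrongly)
Step 2: Identify root: 'judge'
Step 3: Identify suffix(es): 'ment, s'
Decomposition: mis- (prefix: wrongly) + judge (root) + -ment (suffix: action/result) + -s (plural)
Total morphemes: 4

4 morphemes (mis- (prefix: wrongly) + judge (root) + -ment (suffix: action/result) + -s (plural))


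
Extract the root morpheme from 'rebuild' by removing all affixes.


Remove prefix 're' from 'rebuild' to get root 'build'.

build


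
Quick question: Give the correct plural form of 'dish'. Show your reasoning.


Apply rule: Add -es (sibilant/fricative ending). 'dish' becomes 'dishes'.

dishes


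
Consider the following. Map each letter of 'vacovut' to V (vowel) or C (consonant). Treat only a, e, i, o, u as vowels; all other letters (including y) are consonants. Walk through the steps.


Letter mapping: v = C, a = V, c = C, o = V, v = C, u = V, t = C.

CVCVCVC


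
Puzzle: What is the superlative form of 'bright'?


Apply superlative formation (add -est): 'bright' -> 'brightest'.

brightest


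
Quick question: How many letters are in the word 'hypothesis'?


Spell out 'hypothesis' and number each letter: h(1), y(2), p(3), o(4), t(5), h(6), e(7), s(8), i(9), s(10). Total: 10 letters.

10


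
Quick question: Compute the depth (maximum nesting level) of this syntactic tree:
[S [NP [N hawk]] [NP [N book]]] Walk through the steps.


Count bracket nesting levels:
'[' at pos 0: depth = 1
'[' at pos 3: depth = 2
'[' at pos 7: depth = 3
'[' at pos 17: depth = 2
'[' at pos 21: depth = 3
Maximum depth reached: 3

3


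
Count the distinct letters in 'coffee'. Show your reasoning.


Unique letters in 'coffee': {c, e, f, o} = 4 distinct letters.

4


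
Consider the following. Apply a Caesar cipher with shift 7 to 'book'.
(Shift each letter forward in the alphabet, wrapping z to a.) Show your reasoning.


Shift each letter by 7: b -> i, o -> v, o -> v, k -> r. Result: 'ivvr'.

ivvr


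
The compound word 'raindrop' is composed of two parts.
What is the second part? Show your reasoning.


Split 'raindrop' into 'rain' + 'drop'. The second part is 'drop'.

drop


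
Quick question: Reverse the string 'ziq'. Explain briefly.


Reverse 'ziq' character by character: 'qiz'.

qiz


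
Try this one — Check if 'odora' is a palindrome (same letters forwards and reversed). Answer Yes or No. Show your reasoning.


Forward: 'odora'
Reversed: 'arodo'
They differ.

No


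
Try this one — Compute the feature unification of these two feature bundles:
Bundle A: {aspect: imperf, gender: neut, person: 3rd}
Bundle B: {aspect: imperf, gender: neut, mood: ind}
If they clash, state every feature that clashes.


Compare features:
aspect: A=imperf vs B=imperf -> unified: imperf
gender: A=neut vs B=neut -> unified: neut
mood: A=_ vs B=ind -> unified: ind
person: A=3rd vs B=_ -> unified: 3rd
No clashes found.

Unified: {aspect: imperf, gender: neut, mood: ind, person: 3rd}


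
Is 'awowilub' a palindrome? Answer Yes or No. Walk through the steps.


Forward: 'awowilub'
Reversed: 'buliwowa'
They differ.

No


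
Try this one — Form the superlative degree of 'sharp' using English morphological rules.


Apply superlative formation (add -est): 'sharp' -> 'sharpest'.

sharpest


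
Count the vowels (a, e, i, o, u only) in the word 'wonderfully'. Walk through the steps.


Vowels in 'wonderfully': o, e, u = 3 vowels.

3


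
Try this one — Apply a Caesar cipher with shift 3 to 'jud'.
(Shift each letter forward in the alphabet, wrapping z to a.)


Shift each letter by 3: j -> m, u -> x, d -> g. Result: 'mxg'.

mxg


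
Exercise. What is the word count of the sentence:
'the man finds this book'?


Split into words: the | man | finds | this | book = 5 words.

5


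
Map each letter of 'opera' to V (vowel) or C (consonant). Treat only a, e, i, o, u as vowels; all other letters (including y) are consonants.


Letter mapping: o = V, p = C, e = V, r = C, a = V.

VCVCV


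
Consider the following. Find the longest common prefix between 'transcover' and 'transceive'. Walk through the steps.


Compare from the start: 6 characters match: 'transc'. Mismatch at position 7: 'o' vs 'e'.

transc


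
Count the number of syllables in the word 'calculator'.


Break 'calculator' into syllables: cal-cu-la-tor -> cal | cu | la | tor = 4 syllables

4 syllables


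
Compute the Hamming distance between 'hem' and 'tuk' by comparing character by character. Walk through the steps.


Alignment:
Position 1: 'h' vs 't' = DIFFER
Position 2: 'e' vs 'u' = DIFFER
Position 3: 'm' vs 'k' = DIFFER
Total differences: 3

3


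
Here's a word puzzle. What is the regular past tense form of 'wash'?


Apply rule: Add -ed. 'wash' becomes 'washed'.

washed


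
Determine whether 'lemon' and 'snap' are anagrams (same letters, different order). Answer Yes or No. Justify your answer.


Sorted letters of 'lemon': 'elmno'
Sorted letters of 'snap': 'anps'
They do not match.

No


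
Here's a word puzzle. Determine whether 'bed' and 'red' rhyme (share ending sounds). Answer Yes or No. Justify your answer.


Rime (stressed vowel + following sounds) of 'bed': -ed = /ɛd/
Rime of 'red': -ed = /ɛd/
/ɛd/ and /ɛd/ are the same ending sound, so the words rhyme.

Yes


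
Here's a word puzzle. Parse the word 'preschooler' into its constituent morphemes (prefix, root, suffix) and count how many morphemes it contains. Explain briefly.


Step 1: Identify prefix: 'pre' (meaning: before)
Step 2: Identify root: 'school'
Step 3: Identify suffix(es): 'er'
Decomposition: pre- (prefix: before) + school (root) + -er (suffix: one who)
Total morphemes: 3

3 morphemes (pre- (prefix: before) + school (root) + -er (suffix: one who))


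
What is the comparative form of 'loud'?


Apply comparative formation (add -er): 'loud' -> 'louder'.

louder


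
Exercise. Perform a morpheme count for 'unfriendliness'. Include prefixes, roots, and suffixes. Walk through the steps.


Decomposition: un- (prefix) + friend (root) + -ly (suffix) + -ness (suffix) = 4 morpheme(s)

4 morphemes


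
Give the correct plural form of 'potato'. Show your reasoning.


Apply rule: Add -es (consonant + o). 'potato' becomes 'potatoes'.

potatoes


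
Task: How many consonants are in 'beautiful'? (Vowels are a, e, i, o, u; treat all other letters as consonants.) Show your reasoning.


Consonants in 'beautiful': b, t, f, l = 4 consonants.

4


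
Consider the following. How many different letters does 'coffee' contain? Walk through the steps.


Unique letters in 'coffee': {c, e, f, o} = 4 distinct letters.

4


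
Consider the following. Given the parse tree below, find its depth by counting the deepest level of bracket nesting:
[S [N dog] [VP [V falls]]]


Count bracket nesting levels:
'[' at pos 0: depth = 1
'[' at pos 3: depth = 2
'[' at pos 11: depth = 2
'[' at pos 15: depth = 3
Maximum depth reached: 3

3


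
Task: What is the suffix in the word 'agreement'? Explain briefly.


The word 'agreement' = 'agree' (root) + '-ment' (suffix). The suffix is '-ment'.

ment


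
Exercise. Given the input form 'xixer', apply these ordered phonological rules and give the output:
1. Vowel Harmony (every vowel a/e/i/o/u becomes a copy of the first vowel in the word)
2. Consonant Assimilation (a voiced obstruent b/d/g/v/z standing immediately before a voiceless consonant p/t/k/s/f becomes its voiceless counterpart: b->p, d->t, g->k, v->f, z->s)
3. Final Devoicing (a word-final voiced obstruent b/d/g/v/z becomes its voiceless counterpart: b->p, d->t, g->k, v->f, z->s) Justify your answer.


Starting form: 'xixer'
Rule 1: Vowel Harmony: all vowels become 'i' (matching first vowel). 'xixer' -> 'xixir'
Rule 2: Consonant Assimilation: no voiced obstruent (b/d/g/v/z) stands immediately before a voiceless consonant (p/t/k/s/f). No change.
Rule 3: Final Devoicing: final consonant 'r' is not one of the voiced obstruents b/d/g/v/z. No change.
Final form: 'xixir'

xixir


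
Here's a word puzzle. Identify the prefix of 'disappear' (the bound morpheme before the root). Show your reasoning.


The word 'disappear' = 'dis' (prefix) + 'appear' (root). The prefix is 'dis'.

dis


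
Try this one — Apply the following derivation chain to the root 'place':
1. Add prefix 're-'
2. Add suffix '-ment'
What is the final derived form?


Step 1: Add prefix 're-' to 'place' = 'replace'
Step 2: Add suffix '-ment' to 'replace' = 'replacement'

replacement


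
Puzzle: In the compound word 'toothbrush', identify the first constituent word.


Split 'toothbrush' into 'tooth' + 'brush'. The first part is 'tooth'.

tooth


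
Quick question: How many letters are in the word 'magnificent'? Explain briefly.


Spell out 'magnificent' and number each letter: m(1), a(2), g(3), n(4), i(5), f(6), i(7), c(8), e(9), n(10), t(11). Total: 11 letters.

11


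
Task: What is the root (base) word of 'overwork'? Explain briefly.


Remove prefix 'over' from 'overwork' to get root 'work'.

work


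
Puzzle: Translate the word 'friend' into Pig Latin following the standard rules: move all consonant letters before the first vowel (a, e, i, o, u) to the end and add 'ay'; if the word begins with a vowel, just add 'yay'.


'friend': move consonant cluster 'fr' to end and add 'ay': 'iendfray'.

iendfray


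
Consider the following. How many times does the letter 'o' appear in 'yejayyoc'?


Letter 'o' in 'yejayyoc': found at position(s) 7 = 1 occurrence(s).

1


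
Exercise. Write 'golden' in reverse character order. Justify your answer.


Reverse 'golden' character by character: 'nedlog'.

nedlog


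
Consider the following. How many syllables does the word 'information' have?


Break 'information' into syllables: in-for-ma-tion -> in | for | ma | tion = 4 syllables

4 syllables


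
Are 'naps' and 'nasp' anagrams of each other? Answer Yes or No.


Sorted letters of 'naps': 'anps'
Sorted letters of 'nasp': 'anps'
They match.

Yes


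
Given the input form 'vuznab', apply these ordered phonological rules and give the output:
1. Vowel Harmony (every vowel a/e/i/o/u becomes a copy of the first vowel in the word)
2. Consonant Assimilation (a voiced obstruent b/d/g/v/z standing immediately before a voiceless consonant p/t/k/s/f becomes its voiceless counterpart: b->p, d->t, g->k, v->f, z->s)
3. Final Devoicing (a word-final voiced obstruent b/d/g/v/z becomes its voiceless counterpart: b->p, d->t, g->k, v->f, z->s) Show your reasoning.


Starting form: 'vuznab'
Rule 1: Vowel Harmony: all vowels become 'u' (matching first vowel). 'vuznab' -> 'vuznub'
Rule 2: Consonant Assimilation: no voiced obstruent (b/d/g/v/z) stands immediately before a voiceless consonant (p/t/k/s/f). No change.
Rule 3: Final Devoicing: word-final voiced obstruent 'b' becomes voiceless 'p'. 'vuznub' -> 'vuznup'
Final form: 'vuznup'

vuznup


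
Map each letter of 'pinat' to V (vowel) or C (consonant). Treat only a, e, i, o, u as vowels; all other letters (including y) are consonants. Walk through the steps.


Letter mapping: p = C, i = V, n = C, a = V, t = C.

CVCVC


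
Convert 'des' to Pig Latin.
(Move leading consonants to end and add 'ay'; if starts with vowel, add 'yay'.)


'des': move consonant cluster 'd' to end and add 'ay': 'esday'.

esday


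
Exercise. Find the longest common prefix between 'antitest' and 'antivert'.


Compare from the start: 4 characters match: 'anti'. Mismatch at position 5: 't' vs 'v'.

anti


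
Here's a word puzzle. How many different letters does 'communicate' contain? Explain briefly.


Unique letters in 'communicate': {a, c, e, i, m, n, o, t, u} = 9 distinct letters.

9


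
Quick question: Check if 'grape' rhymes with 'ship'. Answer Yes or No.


Rime (stressed vowel + following sounds) of 'grape': -ape = /eɪp/
Rime of 'ship': -ip = /ɪp/
/eɪp/ and /ɪp/ are different ending sounds, so the words do not rhyme.

No


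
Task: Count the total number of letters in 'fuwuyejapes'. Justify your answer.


Spell out 'fuwuyejapes' and number each letter: f(1), u(2), w(3), u(4), y(5), e(6), j(7), a(8), p(9), e(10), s(11). Total: 11 letters.

11


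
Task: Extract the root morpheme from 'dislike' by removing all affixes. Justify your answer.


Remove prefix 'dis' from 'dislike' to get root 'like'.

like


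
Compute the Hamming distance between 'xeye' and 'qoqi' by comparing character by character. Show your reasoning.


Alignment:
Position 1: 'x' vs 'q' = DIFFER
Position 2: 'e' vs 'o' = DIFFER
Position 3: 'y' vs 'q' = DIFFER
Position 4: 'e' vs 'i' = DIFFER
Total differences: 4

4


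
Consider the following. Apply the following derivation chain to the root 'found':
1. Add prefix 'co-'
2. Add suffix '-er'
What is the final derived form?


Step 1: Add prefix 'co-' to 'found' = 'cofound'
Step 2: Add suffix '-er' to 'cofound' = 'cofounder'

cofounder


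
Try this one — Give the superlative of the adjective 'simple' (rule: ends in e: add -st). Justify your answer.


Apply superlative formation (ends in e: add -st): 'simple' -> 'simplest'.

simplest


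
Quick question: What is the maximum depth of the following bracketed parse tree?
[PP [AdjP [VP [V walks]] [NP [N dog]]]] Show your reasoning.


Count bracket nesting levels:
'[' at pos 0: depth = 1
'[' at pos 4: depth = 2
'[' at pos 10: depth = 3
'[' at pos 14: depth = 4
'[' at pos 25: depth = 3
'[' at pos 29: depth = 4
Maximum depth reached: 4

4


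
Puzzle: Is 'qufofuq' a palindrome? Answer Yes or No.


Forward: 'qufofuq'
Reversed: 'qufofuq'
They are identical.

Yes


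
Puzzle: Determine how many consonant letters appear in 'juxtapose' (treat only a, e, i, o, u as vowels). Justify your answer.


Consonants in 'juxtapose': j, x, t, p, s = 5 consonants.

5


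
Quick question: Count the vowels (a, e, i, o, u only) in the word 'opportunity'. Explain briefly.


Vowels in 'opportunity': o, o, u, i = 4 vowels.

4


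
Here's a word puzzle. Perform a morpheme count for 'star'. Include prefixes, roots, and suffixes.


Decomposition: star (free morpheme) = 1 morpheme(s)

1 morphemes


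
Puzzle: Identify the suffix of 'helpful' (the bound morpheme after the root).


The word 'helpful' = 'help' (root) + '-ful' (suffix). The suffix is '-ful'.

ful


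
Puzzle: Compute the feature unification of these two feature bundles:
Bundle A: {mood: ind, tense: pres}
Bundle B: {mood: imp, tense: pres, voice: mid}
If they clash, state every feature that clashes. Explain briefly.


Compare features:
mood: A=ind vs B=imp -> CLASH
tense: A=pres vs B=pres -> unified: pres
voice: A=_ vs B=mid -> unified: mid
Clash detected on feature 'mood' (ind vs imp); unification fails.

CLASH on 'mood' (ind vs imp)


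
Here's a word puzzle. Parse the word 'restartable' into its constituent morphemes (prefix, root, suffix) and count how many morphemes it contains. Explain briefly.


Step 1: Identify prefix: 're' (meaning: again)
Step 2: Identify root: 'start'
Step 3: Identify suffix(es): 'able'
Decomposition: re- (prefix: again) + start (root) + -able (suffix: capable of)
Total morphemes: 3

3 morphemes (re- (prefix: again) + start (root) + -able (suffix: capable of))


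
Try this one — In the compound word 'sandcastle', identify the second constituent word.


Split 'sandcastle' into 'sand' + 'castle'. The second part is 'castle'.

castle


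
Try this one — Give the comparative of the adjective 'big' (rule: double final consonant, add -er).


Apply comparative formation (double final consonant, add -er): 'big' -> 'bigger'.

bigger


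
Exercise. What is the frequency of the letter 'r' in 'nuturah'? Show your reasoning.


Letter 'r' in 'nuturah': found at position(s) 5 = 1 occurrence(s).

1


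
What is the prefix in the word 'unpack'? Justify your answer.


The word 'unpack' = 'un' (prefix) + 'pack' (root). The prefix is 'un'.

un


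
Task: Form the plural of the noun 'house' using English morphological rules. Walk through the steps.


Apply rule: Add -s. 'house' becomes 'houses'.

houses


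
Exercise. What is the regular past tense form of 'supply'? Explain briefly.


Apply rule: Change -y to -ied. 'supply' becomes 'supplied'.

supplied


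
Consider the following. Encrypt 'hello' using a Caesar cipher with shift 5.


Shift each letter by 5: h -> m, e -> j, l -> q, l -> q, o -> t. Result: 'mjqqt'.

mjqqt


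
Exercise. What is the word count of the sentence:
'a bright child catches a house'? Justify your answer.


Split into words: a | bright | child | catches | a | house = 6 words.

6


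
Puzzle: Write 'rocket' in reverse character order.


Reverse 'rocket' character by character: 'tekcor'.

tekcor


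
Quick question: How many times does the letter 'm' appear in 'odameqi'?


Letter 'm' in 'odameqi': found at position(s) 4 = 1 occurrence(s).

1


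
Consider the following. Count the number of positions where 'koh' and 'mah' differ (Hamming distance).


Alignment:
Position 1: 'k' vs 'm' = DIFFER
Position 2: 'o' vs 'a' = DIFFER
Position 3: 'h' vs 'h' = match
Total differences: 2

2


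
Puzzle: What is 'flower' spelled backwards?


Reverse 'flower' character by character: 'rewolf'.

rewolf


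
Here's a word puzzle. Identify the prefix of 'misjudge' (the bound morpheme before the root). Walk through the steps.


The word 'misjudge' = 'mis' (prefix) + 'judge' (root). The prefix is 'mis'.

mis


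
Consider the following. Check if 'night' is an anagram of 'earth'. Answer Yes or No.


Sorted letters of 'night': 'ghint'
Sorted letters of 'earth': 'aehrt'
They do not match.

No


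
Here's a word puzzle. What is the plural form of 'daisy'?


Apply rule: Change -y to -ies (consonant + y). 'daisy' becomes 'daisies'.

daisies


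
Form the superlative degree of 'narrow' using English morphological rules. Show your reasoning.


Apply superlative formation (add -est): 'narrow' -> 'narrowest'.

narrowest


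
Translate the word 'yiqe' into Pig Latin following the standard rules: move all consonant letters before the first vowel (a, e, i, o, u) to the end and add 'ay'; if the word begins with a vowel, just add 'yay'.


'yiqe': move consonant cluster 'y' to end and add 'ay': 'iqeyay'.

iqeyay


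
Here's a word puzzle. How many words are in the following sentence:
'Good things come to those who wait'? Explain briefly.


Split into words: Good | things | come | to | those | who | wait = 7 words.

7


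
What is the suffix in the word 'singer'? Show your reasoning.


The word 'singer' = 'sing' (root) + '-er' (suffix). The suffix is '-er'.

er


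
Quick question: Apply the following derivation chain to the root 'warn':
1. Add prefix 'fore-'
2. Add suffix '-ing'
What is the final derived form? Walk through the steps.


Step 1: Add prefix 'fore-' to 'warn' = 'forewarn'
Step 2: Add suffix '-ing' to 'forewarn' = 'forewarning'

forewarning


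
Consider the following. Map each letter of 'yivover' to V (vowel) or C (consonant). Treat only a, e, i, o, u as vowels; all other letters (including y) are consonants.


Letter mapping: y = C, i = V, v = C, o = V, v = C, e = V, r = C.

CVCVCVC


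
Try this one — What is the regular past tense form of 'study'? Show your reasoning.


Apply rule: Change -y to -ied. 'study' becomes 'studied'.

studied


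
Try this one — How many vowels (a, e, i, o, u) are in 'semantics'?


Vowels in 'semantics': e, a, i = 3 vowels.

3


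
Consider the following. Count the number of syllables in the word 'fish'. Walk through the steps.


Break 'fish' into syllables: fish -> fish = 1 syllable

1 syllable


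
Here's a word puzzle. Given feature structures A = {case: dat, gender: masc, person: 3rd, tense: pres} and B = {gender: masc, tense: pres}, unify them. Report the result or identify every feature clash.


Compare features:
case: A=dat vs B=_ -> unified: dat
gender: A=masc vs B=masc -> unified: masc
person: A=3rd vs B=_ -> unified: 3rd
tense: A=pres vs B=pres -> unified: pres
No clashes found.

Unified: {case: dat, gender: masc, person: 3rd, tense: pres}


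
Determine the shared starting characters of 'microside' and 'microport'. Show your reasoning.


Compare from the start: 5 characters match: 'micro'. Mismatch at position 6: 's' vs 'p'.

micro


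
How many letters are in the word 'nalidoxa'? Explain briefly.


Spell out 'nalidoxa' and number each letter: n(1), a(2), l(3), i(4), d(5), o(6), x(7), a(8). Total: 8 letters.

8


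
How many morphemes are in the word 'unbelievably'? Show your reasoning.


Decomposition: un- (prefix) + believe (root) + -able (suffix) + -ly (suffix) = 4 morpheme(s)

4 morphemes


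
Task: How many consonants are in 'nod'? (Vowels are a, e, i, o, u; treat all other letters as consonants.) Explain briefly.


Consonants in 'nod': n, d = 2 consonants.

2


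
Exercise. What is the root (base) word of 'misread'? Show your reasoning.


Remove prefix 'mis' from 'misread' to get root 'read'.

read


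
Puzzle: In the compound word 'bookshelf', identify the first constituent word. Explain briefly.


Split 'bookshelf' into 'book' + 'shelf'. The first part is 'book'.

book


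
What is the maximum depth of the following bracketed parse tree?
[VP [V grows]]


Count bracket nesting levels:
'[' at pos 0: depth = 1
'[' at pos 4: depth = 2
Maximum depth reached: 2

2


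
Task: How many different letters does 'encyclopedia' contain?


Unique letters in 'encyclopedia': {a, c, d, e, i, l, n, o, p, y} = 10 distinct letters.

10


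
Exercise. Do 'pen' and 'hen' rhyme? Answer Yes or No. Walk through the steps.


Rime (stressed vowel + following sounds) of 'pen': -en = /ɛn/
Rime of 'hen': -en = /ɛn/
/ɛn/ and /ɛn/ are the same ending sound, so the words rhyme.

Yes


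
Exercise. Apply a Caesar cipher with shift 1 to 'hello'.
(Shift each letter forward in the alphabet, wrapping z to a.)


Shift each letter by 1: h -> i, e -> f, l -> m, l -> m, o -> p. Result: 'ifmmp'.

ifmmp


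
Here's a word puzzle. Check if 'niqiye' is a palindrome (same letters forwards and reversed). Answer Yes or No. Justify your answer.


Forward: 'niqiye'
Reversed: 'eyiqin'
They differ.

No


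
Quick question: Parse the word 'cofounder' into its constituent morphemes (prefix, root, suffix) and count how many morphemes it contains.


Step 1: Identify prefix: 'co' (meaning: together)
Step 2: Identify root: 'found'
Step 3: Identify suffix(es): 'er'
Decomposition: co- (prefix: together) + found (root) + -er (suffix: one who)
Total morphemes: 3

3 morphemes (co- (prefix: together) + found (root) + -er (suffix: one who))
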